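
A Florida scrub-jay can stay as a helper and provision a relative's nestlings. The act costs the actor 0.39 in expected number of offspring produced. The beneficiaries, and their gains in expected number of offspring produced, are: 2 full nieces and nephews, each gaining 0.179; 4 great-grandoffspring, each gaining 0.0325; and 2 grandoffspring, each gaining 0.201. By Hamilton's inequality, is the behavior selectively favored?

Hamilton's rule: the trait is favored when the sum of r·B over every recipient exceeds the actor's cost C.
r to a full niece or nephew = 1/4 (full aunt/uncle↔niece/nephew: two paths of length 3 through the shared grandparent pair: r = 2·(1/2)^3 = 1/4).
r to a great-grandoffspring = 1/8 (three parent–offspring links: r = (1/2)^3 = 1/8).
r to a grandoffspring = 0.25 (two parent–offspring links: r = (1/2)^2 = 1/4).
Summing one r·B term per recipient: 2·0.25·0.179 + 4·0.125·0.0325 + 2·0.25·0.201 = 0.20625.
0.20625 < 0.39: the indirect benefit is less than the cost.

No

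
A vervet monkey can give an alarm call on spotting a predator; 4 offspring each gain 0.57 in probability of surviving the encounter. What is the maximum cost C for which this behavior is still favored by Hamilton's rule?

r to an offspring = 1/2 (one parent–offspring link: r = (1/2)^1 = 1/2).
Hamilton's rule: n·r·B > C, so the trait is favored while C < n·r·B = 4·0.5·0.57 = 1.14.

1.14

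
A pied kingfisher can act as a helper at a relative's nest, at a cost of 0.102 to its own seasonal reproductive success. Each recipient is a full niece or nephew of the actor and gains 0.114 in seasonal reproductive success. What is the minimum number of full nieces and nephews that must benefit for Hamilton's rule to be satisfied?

4

r to a full niece or nephew = 0.25 (full aunt/uncle↔niece/nephew: two paths of length 3 through the shared grandparent pair: r = 2·(1/2)^3 = 1/4).
Hamilton's rule: n·r·B > C  ⇒  n > C/(r·B) = 0.102/(0.25·0.114) = 3.579.
The smallest integer exceeding 3.579 is 4.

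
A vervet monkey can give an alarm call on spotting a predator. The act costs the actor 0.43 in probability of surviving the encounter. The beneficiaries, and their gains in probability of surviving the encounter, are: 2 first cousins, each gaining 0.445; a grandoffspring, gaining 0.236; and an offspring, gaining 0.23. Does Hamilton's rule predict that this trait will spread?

Hamilton's rule: the trait is favored when the sum of r·B over every recipient exceeds the actor's cost C.
r to a first cousin = 0.125 (first cousins share one grandparent pair — two paths of length 4: r = 2·(1/2)^4 = 1/8).
r to a grandoffspring = 0.25 (two parent–offspring links: r = (1/2)^2 = 1/4).
r to an offspring = 0.5 (one parent–offspring link: r = (1/2)^1 = 1/2).
Summing one r·B term per recipient: 2·0.125·0.445 + 1·0.25·0.236 + 1·0.5·0.23 = 0.28525.
0.28525 < 0.43: the indirect benefit is less than the cost.

No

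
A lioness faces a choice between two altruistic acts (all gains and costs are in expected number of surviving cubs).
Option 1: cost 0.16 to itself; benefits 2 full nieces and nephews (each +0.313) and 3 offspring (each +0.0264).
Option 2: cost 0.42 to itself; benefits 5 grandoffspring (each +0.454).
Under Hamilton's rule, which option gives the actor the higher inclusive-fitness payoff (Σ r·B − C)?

Option 2

Option 1: r to a full niece or nephew = 0.25.
Option 1: r to an offspring = 0.5.
Option 1: Σ r·B − C = (2·0.25·0.313 + 3·0.5·0.0264) − 0.16 = 0.0361.
Option 2: r to a grandoffspring = 0.25.
Option 2: Σ r·B − C = (5·0.25·0.454) − 0.42 = 0.1475.
Option 2 has the higher net inclusive-fitness payoff.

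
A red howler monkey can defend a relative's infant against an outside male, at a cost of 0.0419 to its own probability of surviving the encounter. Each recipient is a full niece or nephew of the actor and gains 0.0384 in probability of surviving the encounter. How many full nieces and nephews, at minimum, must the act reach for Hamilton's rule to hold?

r to a full niece or nephew = 0.25 (full aunt/uncle↔niece/nephew: two paths of length 3 through the shared grandparent pair: r = 2·(1/2)^3 = 1/4).
Hamilton's rule: n·r·B > C  ⇒  n > C/(r·B) = 0.0419/(0.25·0.0384) = 4.365.
The smallest integer exceeding 4.365 is 5.

5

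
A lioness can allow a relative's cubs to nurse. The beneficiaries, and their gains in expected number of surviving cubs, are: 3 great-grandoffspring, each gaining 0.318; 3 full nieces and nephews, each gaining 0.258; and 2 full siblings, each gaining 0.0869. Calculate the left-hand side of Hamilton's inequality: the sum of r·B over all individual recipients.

0.39965

r to a great-grandoffspring = 1/8 (three parent–offspring links: r = (1/2)^3 = 1/8).
r to a full niece or nephew = 1/4 (full aunt/uncle↔niece/nephew: two paths of length 3 through the shared grandparent pair: r = 2·(1/2)^3 = 1/4).
r to a full sibling = 0.5 (full sibs share both parents — two paths of length 2: r = 2·(1/2)^2 = 1/2).
Summing one r·B term per recipient: 3·0.125·0.318 + 3·0.25·0.258 + 2·0.5·0.0869 = 0.39965.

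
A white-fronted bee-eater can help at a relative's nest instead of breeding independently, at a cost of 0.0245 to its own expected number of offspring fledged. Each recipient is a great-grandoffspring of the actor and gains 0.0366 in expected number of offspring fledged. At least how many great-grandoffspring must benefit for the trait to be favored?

r to a great-grandoffspring = 0.125 (three parent–offspring links: r = (1/2)^3 = 1/8).
Hamilton's rule: n·r·B > C  ⇒  n > C/(r·B) = 0.0245/(0.125·0.0366) = 5.355.
The smallest integer exceeding 5.355 is 6.

6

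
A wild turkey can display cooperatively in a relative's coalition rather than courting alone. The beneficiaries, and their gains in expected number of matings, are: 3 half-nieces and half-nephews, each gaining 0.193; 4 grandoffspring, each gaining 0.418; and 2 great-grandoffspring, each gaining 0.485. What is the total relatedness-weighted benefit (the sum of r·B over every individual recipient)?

r to a half-niece or half-nephew = 1/8 (half-aunt/uncle↔niece/nephew: one path of length 3: r = (1/2)^3 = 1/8).
r to a grandoffspring = 1/4 (two parent–offspring links: r = (1/2)^2 = 1/4).
r to a great-grandoffspring = 1/8 (three parent–offspring links: r = (1/2)^3 = 1/8).
Summing one r·B term per recipient: 3·0.125·0.193 + 4·0.25·0.418 + 2·0.125·0.485 = 0.611625.

0.611625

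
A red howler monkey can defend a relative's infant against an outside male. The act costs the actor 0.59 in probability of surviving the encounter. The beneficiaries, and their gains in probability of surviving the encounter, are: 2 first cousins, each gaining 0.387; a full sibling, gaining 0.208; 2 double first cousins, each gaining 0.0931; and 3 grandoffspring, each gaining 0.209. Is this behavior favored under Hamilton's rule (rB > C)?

Hamilton's rule: the trait is favored when the sum of r·B over every recipient exceeds the actor's cost C.
r to a first cousin = 0.125 (first cousins share one grandparent pair — two paths of length 4: r = 2·(1/2)^4 = 1/8).
r to a full sibling = 1/2 (full sibs share both parents — two paths of length 2: r = 2·(1/2)^2 = 1/2).
r to a double first cousin = 0.25 (double first cousins share both grandparent pairs — four paths of length 4: r = 4·(1/2)^4 = 1/4).
r to a grandoffspring = 1/4 (two parent–offspring links: r = (1/2)^2 = 1/4).
Summing one r·B term per recipient: 2·0.125·0.387 + 1·0.5·0.208 + 2·0.25·0.0931 + 3·0.25·0.209 = 0.40405.
0.40405 < 0.59: the indirect benefit is less than the cost.

No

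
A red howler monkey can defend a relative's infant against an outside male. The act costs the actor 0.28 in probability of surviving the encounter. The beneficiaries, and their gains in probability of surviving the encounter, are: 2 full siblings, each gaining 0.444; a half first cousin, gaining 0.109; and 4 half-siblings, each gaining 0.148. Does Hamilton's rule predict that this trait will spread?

Yes

Hamilton's rule: the trait is favored when the sum of r·B over every recipient exceeds the actor's cost C.
r to a full sibling = 1/2 (full sibs share both parents — two paths of length 2: r = 2·(1/2)^2 = 1/2).
r to a half first cousin = 1/16 (half first cousins share one grandparent — one path of length 4: r = (1/2)^4 = 1/16).
r to a half-sibling = 1/4 (half-sibs share one parent — one path of length 2: r = (1/2)^2 = 1/4).
Summing one r·B term per recipient: 2·0.5·0.444 + 1·0.0625·0.109 + 4·0.25·0.148 = 0.5988125.
0.5988125 > 0.28: the indirect benefit exceeds the cost.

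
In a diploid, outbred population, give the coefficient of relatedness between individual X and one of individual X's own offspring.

Each parent–offspring link contributes a factor of 1/2, and independent paths through distinct common ancestors add.
One parent–offspring link: r = (1/2)^1 = 1/2.

0.5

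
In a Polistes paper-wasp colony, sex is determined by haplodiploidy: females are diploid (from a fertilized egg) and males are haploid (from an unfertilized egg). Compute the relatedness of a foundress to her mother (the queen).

One meiotic link between diploid queen and diploid daughter: r = 1/2.

0.5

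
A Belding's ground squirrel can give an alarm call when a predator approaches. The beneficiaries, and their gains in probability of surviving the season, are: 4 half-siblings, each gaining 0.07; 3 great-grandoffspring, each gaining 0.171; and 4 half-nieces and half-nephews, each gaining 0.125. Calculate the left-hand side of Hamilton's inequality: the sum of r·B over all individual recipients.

0.196625

r to a half-sibling = 0.25 (half-sibs share one parent — one path of length 2: r = (1/2)^2 = 1/4).
r to a great-grandoffspring = 1/8 (three parent–offspring links: r = (1/2)^3 = 1/8).
r to a half-niece or half-nephew = 0.125 (half-aunt/uncle↔niece/nephew: one path of length 3: r = (1/2)^3 = 1/8).
Summing one r·B term per recipient: 4·0.25·0.07 + 3·0.125·0.171 + 4·0.125·0.125 = 0.196625.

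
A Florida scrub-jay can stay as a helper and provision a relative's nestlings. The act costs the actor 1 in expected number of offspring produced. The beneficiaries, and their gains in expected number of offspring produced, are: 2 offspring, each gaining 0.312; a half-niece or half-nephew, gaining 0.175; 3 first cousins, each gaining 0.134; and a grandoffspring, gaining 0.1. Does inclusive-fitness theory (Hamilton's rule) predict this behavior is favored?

Hamilton's rule: the trait is favored when the sum of r·B over every recipient exceeds the actor's cost C.
r to an offspring = 0.5 (one parent–offspring link: r = (1/2)^1 = 1/2).
r to a half-niece or half-nephew = 0.125 (half-aunt/uncle↔niece/nephew: one path of length 3: r = (1/2)^3 = 1/8).
r to a first cousin = 1/8 (first cousins share one grandparent pair — two paths of length 4: r = 2·(1/2)^4 = 1/8).
r to a grandoffspring = 1/4 (two parent–offspring links: r = (1/2)^2 = 1/4).
Summing one r·B term per recipient: 2·0.5·0.312 + 1·0.125·0.175 + 3·0.125·0.134 + 1·0.25·0.1 = 0.409125.
0.409125 < 1: the indirect benefit is less than the cost.

No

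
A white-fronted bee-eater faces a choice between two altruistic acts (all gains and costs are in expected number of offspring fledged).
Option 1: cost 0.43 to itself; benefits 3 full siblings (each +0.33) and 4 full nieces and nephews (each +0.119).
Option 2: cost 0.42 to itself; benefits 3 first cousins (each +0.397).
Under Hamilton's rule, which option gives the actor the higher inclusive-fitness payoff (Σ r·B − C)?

Option 1: r to a full sibling = 0.5.
Option 1: r to a full niece or nephew = 0.25.
Option 1: Σ r·B − C = (3·0.5·0.33 + 4·0.25·0.119) − 0.43 = 0.184.
Option 2: r to a first cousin = 0.125.
Option 2: Σ r·B − C = (3·0.125·0.397) − 0.42 = -0.271125.
Option 1 has the higher net inclusive-fitness payoff.

Option 1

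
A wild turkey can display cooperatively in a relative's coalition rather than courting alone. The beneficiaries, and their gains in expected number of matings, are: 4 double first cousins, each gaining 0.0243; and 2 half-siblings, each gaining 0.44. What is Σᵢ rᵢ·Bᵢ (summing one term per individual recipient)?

0.2443

r to a double first cousin = 0.25 (double first cousins share both grandparent pairs — four paths of length 4: r = 4·(1/2)^4 = 1/4).
r to a half-sibling = 1/4 (half-sibs share one parent — one path of length 2: r = (1/2)^2 = 1/4).
Summing one r·B term per recipient: 4·0.25·0.0243 + 2·0.25·0.44 = 0.2443.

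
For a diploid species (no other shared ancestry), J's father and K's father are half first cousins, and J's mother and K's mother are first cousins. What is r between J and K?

0.046875

Independent pedigree routes through distinct common ancestors add.
J and K are related in two ways: half second cousins through their fathers (r = 1/64) and second cousins through their mothers (r = 1/32).
r = 1/64 + 1/32 = 3/64 = 0.046875.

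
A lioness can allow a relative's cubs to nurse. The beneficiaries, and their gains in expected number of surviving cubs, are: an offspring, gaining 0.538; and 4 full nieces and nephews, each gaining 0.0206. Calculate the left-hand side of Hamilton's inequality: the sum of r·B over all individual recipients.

r to an offspring = 1/2 (one parent–offspring link: r = (1/2)^1 = 1/2).
r to a full niece or nephew = 1/4 (full aunt/uncle↔niece/nephew: two paths of length 3 through the shared grandparent pair: r = 2·(1/2)^3 = 1/4).
Summing one r·B term per recipient: 1·0.5·0.538 + 4·0.25·0.0206 = 0.2896.

0.2896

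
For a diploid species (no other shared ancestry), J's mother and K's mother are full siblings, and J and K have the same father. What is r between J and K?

Relatedness sums over independent paths through distinct common ancestors.
J and K are related in two ways: first cousins through their mothers (r = 1/8) and half-sibs through their shared father (r = 1/4).
r = 1/8 + 1/4 = 3/8 = 0.375.

0.375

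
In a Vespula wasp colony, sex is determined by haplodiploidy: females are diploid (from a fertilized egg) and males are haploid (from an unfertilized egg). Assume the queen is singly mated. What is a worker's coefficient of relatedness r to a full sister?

0.75

Haplodiploid full sisters inherit their father's entire haploid genome identically (contributing 1/2) and on average half of their mother's contribution (1/2 · 1/2 = 1/4); r = 1/2 + 1/4 = 3/4.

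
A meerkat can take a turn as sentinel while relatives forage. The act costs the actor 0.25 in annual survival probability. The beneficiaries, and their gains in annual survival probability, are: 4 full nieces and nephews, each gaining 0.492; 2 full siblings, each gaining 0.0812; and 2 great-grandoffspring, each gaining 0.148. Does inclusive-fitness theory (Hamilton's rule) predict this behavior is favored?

Hamilton's rule: the trait is favored when the sum of r·B over every recipient exceeds the actor's cost C.
r to a full niece or nephew = 0.25 (full aunt/uncle↔niece/nephew: two paths of length 3 through the shared grandparent pair: r = 2·(1/2)^3 = 1/4).
r to a full sibling = 0.5 (full sibs share both parents — two paths of length 2: r = 2·(1/2)^2 = 1/2).
r to a great-grandoffspring = 1/8 (three parent–offspring links: r = (1/2)^3 = 1/8).
Summing one r·B term per recipient: 4·0.25·0.492 + 2·0.5·0.0812 + 2·0.125·0.148 = 0.6102.
0.6102 > 0.25: the indirect benefit exceeds the cost.

Yes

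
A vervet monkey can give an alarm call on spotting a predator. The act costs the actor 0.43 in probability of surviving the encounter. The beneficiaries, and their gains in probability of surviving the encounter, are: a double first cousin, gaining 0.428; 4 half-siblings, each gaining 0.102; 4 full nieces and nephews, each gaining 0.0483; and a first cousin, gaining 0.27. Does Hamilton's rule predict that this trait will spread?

No

Hamilton's rule: the trait is favored when the sum of r·B over every recipient exceeds the actor's cost C.
r to a double first cousin = 1/4 (double first cousins share both grandparent pairs — four paths of length 4: r = 4·(1/2)^4 = 1/4).
r to a half-sibling = 0.25 (half-sibs share one parent — one path of length 2: r = (1/2)^2 = 1/4).
r to a full niece or nephew = 0.25 (full aunt/uncle↔niece/nephew: two paths of length 3 through the shared grandparent pair: r = 2·(1/2)^3 = 1/4).
r to a first cousin = 1/8 (first cousins share one grandparent pair — two paths of length 4: r = 2·(1/2)^4 = 1/8).
Summing one r·B term per recipient: 1·0.25·0.428 + 4·0.25·0.102 + 4·0.25·0.0483 + 1·0.125·0.27 = 0.29105.
0.29105 < 0.43: the indirect benefit is less than the cost.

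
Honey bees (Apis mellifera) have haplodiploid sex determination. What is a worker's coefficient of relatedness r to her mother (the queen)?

One meiotic link between diploid queen and diploid daughter: r = 1/2.

0.5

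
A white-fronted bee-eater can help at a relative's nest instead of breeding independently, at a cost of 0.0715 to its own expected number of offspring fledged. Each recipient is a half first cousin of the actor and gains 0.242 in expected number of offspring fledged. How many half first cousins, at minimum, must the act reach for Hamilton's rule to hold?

5

r to a half first cousin = 0.0625 (half first cousins share one grandparent — one path of length 4: r = (1/2)^4 = 1/16).
Hamilton's rule: n·r·B > C  ⇒  n > C/(r·B) = 0.0715/(0.0625·0.242) = 4.727.
The smallest integer exceeding 4.727 is 5.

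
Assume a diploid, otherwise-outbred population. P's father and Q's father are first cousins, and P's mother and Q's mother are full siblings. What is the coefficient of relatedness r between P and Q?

0.15625

Independent pedigree routes through distinct common ancestors add.
P and Q are related in two ways: second cousins through their fathers (r = 1/32) and first cousins through their mothers (r = 1/8).
r = 1/32 + 1/8 = 5/32 = 0.15625.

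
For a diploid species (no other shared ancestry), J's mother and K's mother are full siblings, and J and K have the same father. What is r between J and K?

Relatedness sums over independent paths through distinct common ancestors.
J and K are related in two ways: first cousins through their mothers (r = 1/8) and half-sibs through their shared father (r = 1/4).
r = 1/8 + 1/4 = 0.375.

0.375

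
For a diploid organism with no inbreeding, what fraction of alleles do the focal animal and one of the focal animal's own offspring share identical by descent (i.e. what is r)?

Each parent–offspring link contributes a factor of 1/2, and independent paths through distinct common ancestors add.
One parent–offspring link: r = (1/2)^1 = 1/2.

0.5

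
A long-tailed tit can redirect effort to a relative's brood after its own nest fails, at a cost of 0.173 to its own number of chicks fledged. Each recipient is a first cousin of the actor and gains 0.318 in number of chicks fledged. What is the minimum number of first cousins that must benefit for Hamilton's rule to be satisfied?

5

r to a first cousin = 1/8 (first cousins share one grandparent pair — two paths of length 4: r = 2·(1/2)^4 = 1/8).
Hamilton's rule: n·r·B > C  ⇒  n > C/(r·B) = 0.173/(0.125·0.318) = 4.352.
The smallest integer exceeding 4.352 is 5.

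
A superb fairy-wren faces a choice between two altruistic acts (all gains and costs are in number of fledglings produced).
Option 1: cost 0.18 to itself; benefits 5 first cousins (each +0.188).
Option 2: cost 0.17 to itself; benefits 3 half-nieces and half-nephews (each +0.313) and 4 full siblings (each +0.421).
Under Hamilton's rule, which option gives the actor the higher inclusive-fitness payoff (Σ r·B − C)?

Option 1: r to a first cousin = 0.125.
Option 1: Σ r·B − C = (5·0.125·0.188) − 0.18 = -0.0625.
Option 2: r to a half-niece or half-nephew = 0.125.
Option 2: r to a full sibling = 0.5.
Option 2: Σ r·B − C = (3·0.125·0.313 + 4·0.5·0.421) − 0.17 = 0.789375.
Option 2 has the higher net inclusive-fitness payoff.

Option 2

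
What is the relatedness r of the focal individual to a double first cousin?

0.25

Each parent–offspring link contributes a factor of 1/2, and independent paths through distinct common ancestors add.
Double first cousins share both grandparent pairs — four paths of length 4: r = 4·(1/2)^4 = 1/4.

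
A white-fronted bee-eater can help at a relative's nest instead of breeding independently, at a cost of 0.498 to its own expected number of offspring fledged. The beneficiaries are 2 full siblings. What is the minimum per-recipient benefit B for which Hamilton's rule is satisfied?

r to a full sibling = 0.5 (full sibs share both parents — two paths of length 2: r = 2·(1/2)^2 = 1/2).
Hamilton's rule with n recipients of equal r: n·r·B > C, so B > C/(n·r) = 0.498/(2·0.5) = 0.498.

0.498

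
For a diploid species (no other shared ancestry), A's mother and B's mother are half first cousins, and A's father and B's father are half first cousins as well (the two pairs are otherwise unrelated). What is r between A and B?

Independent pedigree routes through distinct common ancestors add.
A and B are related in two ways: half second cousins through their mothers (r = 1/64) and half second cousins through their fathers (r = 1/64).
r = 1/64 + 1/64 = 1/32 = 0.03125.

0.03125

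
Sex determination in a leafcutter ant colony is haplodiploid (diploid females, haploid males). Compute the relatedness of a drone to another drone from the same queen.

0.5

Haploid brothers each carry a random half of the queen's diploid genome, so on average they share half: r = 1/2.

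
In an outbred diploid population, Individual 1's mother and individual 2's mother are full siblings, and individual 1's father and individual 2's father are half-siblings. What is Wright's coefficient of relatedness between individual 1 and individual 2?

0.1875

Wright's path rule: contributions from independent ancestry routes add.
Individual 1 and individual 2 are related in two ways: first cousins through their mothers (r = 1/8) and half first cousins through their fathers (r = 1/16).
r = 1/8 + 1/16 = 3/16 = 0.1875.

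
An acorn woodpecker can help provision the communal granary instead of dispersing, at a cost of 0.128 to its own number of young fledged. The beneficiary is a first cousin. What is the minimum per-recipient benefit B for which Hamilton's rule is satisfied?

r to a first cousin = 1/8 (first cousins share one grandparent pair — two paths of length 4: r = 2·(1/2)^4 = 1/8).
Hamilton's rule with n recipients of equal r: n·r·B > C, so B > C/(n·r) = 0.128/(1·0.125) = 1.024.

1.024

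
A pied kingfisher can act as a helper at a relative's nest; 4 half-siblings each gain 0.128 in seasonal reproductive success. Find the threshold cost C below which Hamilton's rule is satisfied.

0.128

r to a half-sibling = 0.25 (half-sibs share one parent — one path of length 2: r = (1/2)^2 = 1/4).
Hamilton's rule: n·r·B > C, so the trait is favored while C < n·r·B = 4·0.25·0.128 = 0.128.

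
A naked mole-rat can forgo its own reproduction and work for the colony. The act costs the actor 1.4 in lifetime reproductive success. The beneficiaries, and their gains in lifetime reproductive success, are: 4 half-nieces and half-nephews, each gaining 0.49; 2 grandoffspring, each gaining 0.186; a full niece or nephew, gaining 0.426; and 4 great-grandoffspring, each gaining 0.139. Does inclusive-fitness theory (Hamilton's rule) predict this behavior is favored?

No

Hamilton's rule: the trait is favored when the sum of r·B over every recipient exceeds the actor's cost C.
r to a half-niece or half-nephew = 1/8 (half-aunt/uncle↔niece/nephew: one path of length 3: r = (1/2)^3 = 1/8).
r to a grandoffspring = 0.25 (two parent–offspring links: r = (1/2)^2 = 1/4).
r to a full niece or nephew = 1/4 (full aunt/uncle↔niece/nephew: two paths of length 3 through the shared grandparent pair: r = 2·(1/2)^3 = 1/4).
r to a great-grandoffspring = 1/8 (three parent–offspring links: r = (1/2)^3 = 1/8).
Summing one r·B term per recipient: 4·0.125·0.49 + 2·0.25·0.186 + 1·0.25·0.426 + 4·0.125·0.139 = 0.514.
0.514 < 1.4: the indirect benefit is less than the cost.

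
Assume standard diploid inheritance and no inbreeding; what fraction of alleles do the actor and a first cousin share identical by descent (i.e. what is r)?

Each parent–offspring link contributes a factor of 1/2, and independent paths through distinct common ancestors add.
First cousins share one grandparent pair — two paths of length 4: r = 2·(1/2)^4 = 1/8.

0.125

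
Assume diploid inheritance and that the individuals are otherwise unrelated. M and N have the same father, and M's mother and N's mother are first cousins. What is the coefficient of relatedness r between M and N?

0.28125

With two independent routes of shared ancestry, r is the sum of the two contributions.
M and N are related in two ways: half-sibs through their shared father (r = 1/4) and second cousins through their mothers (r = 1/32).
r = 1/4 + 1/32 = 0.28125.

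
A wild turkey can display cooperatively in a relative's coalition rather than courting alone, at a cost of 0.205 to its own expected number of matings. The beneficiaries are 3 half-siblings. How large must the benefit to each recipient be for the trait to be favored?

r to a half-sibling = 1/4 (half-sibs share one parent — one path of length 2: r = (1/2)^2 = 1/4).
Hamilton's rule with n recipients of equal r: n·r·B > C, so B > C/(n·r) = 0.205/(3·0.25) = 0.2733.

0.2733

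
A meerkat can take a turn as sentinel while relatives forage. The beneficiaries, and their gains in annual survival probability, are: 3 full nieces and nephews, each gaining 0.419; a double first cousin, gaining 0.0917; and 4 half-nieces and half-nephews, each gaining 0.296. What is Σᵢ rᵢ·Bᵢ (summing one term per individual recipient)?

r to a full niece or nephew = 1/4 (full aunt/uncle↔niece/nephew: two paths of length 3 through the shared grandparent pair: r = 2·(1/2)^3 = 1/4).
r to a double first cousin = 1/4 (double first cousins share both grandparent pairs — four paths of length 4: r = 4·(1/2)^4 = 1/4).
r to a half-niece or half-nephew = 0.125 (half-aunt/uncle↔niece/nephew: one path of length 3: r = (1/2)^3 = 1/8).
Summing one r·B term per recipient: 3·0.25·0.419 + 1·0.25·0.0917 + 4·0.125·0.296 = 0.485175.

0.485175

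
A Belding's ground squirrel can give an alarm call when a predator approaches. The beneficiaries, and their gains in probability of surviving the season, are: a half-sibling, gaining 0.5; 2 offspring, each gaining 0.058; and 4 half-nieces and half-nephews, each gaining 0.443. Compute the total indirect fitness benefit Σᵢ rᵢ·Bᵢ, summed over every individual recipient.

0.4045

r to a half-sibling = 0.25 (half-sibs share one parent — one path of length 2: r = (1/2)^2 = 1/4).
r to an offspring = 1/2 (one parent–offspring link: r = (1/2)^1 = 1/2).
r to a half-niece or half-nephew = 1/8 (half-aunt/uncle↔niece/nephew: one path of length 3: r = (1/2)^3 = 1/8).
Summing one r·B term per recipient: 1·0.25·0.5 + 2·0.5·0.058 + 4·0.125·0.443 = 0.4045.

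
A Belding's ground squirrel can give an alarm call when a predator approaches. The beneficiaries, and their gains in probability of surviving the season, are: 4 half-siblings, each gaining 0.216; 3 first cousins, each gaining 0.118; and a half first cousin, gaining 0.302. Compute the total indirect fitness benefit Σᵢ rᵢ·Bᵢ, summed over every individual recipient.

0.279125

r to a half-sibling = 1/4 (half-sibs share one parent — one path of length 2: r = (1/2)^2 = 1/4).
r to a first cousin = 1/8 (first cousins share one grandparent pair — two paths of length 4: r = 2·(1/2)^4 = 1/8).
r to a half first cousin = 0.0625 (half first cousins share one grandparent — one path of length 4: r = (1/2)^4 = 1/16).
Summing one r·B term per recipient: 4·0.25·0.216 + 3·0.125·0.118 + 1·0.0625·0.302 = 0.279125.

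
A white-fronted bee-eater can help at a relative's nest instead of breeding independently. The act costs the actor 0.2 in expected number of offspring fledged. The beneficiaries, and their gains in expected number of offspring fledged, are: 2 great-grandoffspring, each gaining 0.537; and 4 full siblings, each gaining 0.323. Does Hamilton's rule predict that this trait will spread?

Hamilton's rule: the trait is favored when the sum of r·B over every recipient exceeds the actor's cost C.
r to a great-grandoffspring = 0.125 (three parent–offspring links: r = (1/2)^3 = 1/8).
r to a full sibling = 0.5 (full sibs share both parents — two paths of length 2: r = 2·(1/2)^2 = 1/2).
Summing one r·B term per recipient: 2·0.125·0.537 + 4·0.5·0.323 = 0.78025.
0.78025 > 0.2: the indirect benefit exceeds the cost.

Yes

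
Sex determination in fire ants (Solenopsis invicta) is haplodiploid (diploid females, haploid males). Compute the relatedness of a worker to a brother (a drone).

0.25

Her haploid brother carries none of their father's genes and a random half of their mother's genome; that half matches the maternal half of her own genome with probability 1/2: r = 1/2 · 1/2 = 1/4.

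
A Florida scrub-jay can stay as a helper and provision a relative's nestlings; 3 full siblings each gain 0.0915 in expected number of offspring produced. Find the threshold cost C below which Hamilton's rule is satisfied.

r to a full sibling = 0.5 (full sibs share both parents — two paths of length 2: r = 2·(1/2)^2 = 1/2).
Hamilton's rule: n·r·B > C, so the trait is favored while C < n·r·B = 3·0.5·0.0915 = 0.13725.

0.13725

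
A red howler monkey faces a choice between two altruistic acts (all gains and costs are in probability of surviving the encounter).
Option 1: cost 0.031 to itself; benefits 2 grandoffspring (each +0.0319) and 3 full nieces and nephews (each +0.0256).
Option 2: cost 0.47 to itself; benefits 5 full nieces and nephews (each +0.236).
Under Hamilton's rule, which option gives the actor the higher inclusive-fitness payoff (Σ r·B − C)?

Option 1: r to a grandoffspring = 0.25.
Option 1: r to a full niece or nephew = 0.25.
Option 1: Σ r·B − C = (2·0.25·0.0319 + 3·0.25·0.0256) − 0.031 = 0.00415.
Option 2: r to a full niece or nephew = 0.25.
Option 2: Σ r·B − C = (5·0.25·0.236) − 0.47 = -0.175.
Option 1 has the higher net inclusive-fitness payoff.

Option 1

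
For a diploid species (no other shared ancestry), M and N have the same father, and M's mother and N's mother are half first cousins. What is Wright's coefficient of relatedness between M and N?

0.265625

With two independent routes of shared ancestry, r is the sum of the two contributions.
M and N are related in two ways: half-sibs through their shared father (r = 1/4) and half second cousins through their mothers (r = 1/64).
r = 1/4 + 1/64 = 17/64 = 0.265625.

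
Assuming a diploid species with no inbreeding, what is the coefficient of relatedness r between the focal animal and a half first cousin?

Half first cousins share one grandparent — one path of length 4: r = (1/2)^4 = 1/16.

0.0625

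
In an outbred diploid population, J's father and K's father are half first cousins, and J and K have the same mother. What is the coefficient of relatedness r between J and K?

0.265625

Independent pedigree routes through distinct common ancestors add.
J and K are related in two ways: half second cousins through their fathers (r = 1/64) and half-sibs through their shared mother (r = 1/4).
r = 1/64 + 1/4 = 0.265625.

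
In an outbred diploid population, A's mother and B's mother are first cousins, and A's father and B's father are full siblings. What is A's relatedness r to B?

0.15625

With two independent routes of shared ancestry, r is the sum of the two contributions.
A and B are related in two ways: second cousins through their mothers (r = 1/32) and first cousins through their fathers (r = 1/8).
r = 1/32 + 1/8 = 0.15625.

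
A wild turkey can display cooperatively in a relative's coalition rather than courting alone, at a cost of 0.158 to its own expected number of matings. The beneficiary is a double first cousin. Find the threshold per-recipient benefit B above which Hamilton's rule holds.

0.632

r to a double first cousin = 1/4 (double first cousins share both grandparent pairs — four paths of length 4: r = 4·(1/2)^4 = 1/4).
Hamilton's rule with n recipients of equal r: n·r·B > C, so B > C/(n·r) = 0.158/(1·0.25) = 0.632.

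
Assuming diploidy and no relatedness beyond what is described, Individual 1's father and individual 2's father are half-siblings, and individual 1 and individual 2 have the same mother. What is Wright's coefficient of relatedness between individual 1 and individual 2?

With two independent routes of shared ancestry, r is the sum of the two contributions.
Individual 1 and individual 2 are related in two ways: half first cousins through their fathers (r = 1/16) and half-sibs through their shared mother (r = 1/4).
r = 1/16 + 1/4 = 5/16 = 0.3125.

0.3125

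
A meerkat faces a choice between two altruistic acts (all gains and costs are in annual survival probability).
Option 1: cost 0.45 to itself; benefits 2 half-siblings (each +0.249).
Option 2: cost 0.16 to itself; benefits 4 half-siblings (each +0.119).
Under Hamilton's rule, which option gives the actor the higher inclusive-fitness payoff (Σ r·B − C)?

Option 2

Option 1: r to a half-sibling = 0.25.
Option 1: Σ r·B − C = (2·0.25·0.249) − 0.45 = -0.3255.
Option 2: r to a half-sibling = 0.25.
Option 2: Σ r·B − C = (4·0.25·0.119) − 0.16 = -0.041.
Option 2 has the higher net inclusive-fitness payoff.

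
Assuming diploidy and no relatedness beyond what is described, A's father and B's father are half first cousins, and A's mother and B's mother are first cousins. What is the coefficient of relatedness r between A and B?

With two independent routes of shared ancestry, r is the sum of the two contributions.
A and B are related in two ways: half second cousins through their fathers (r = 1/64) and second cousins through their mothers (r = 1/32).
r = 1/64 + 1/32 = 0.046875.

0.046875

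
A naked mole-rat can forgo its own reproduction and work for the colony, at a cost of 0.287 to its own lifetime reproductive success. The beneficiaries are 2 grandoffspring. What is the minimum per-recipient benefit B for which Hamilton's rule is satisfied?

0.574

r to a grandoffspring = 1/4 (two parent–offspring links: r = (1/2)^2 = 1/4).
Hamilton's rule with n recipients of equal r: n·r·B > C, so B > C/(n·r) = 0.287/(2·0.25) = 0.574.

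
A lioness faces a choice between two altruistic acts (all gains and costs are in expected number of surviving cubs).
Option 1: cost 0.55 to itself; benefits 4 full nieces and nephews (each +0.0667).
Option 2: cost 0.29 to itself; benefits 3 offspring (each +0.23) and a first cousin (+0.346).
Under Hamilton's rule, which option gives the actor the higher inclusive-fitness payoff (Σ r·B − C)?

Option 1: r to a full niece or nephew = 0.25.
Option 1: Σ r·B − C = (4·0.25·0.0667) − 0.55 = -0.4833.
Option 2: r to an offspring = 0.5.
Option 2: r to a first cousin = 0.125.
Option 2: Σ r·B − C = (3·0.5·0.23 + 1·0.125·0.346) − 0.29 = 0.09825.
Option 2 has the higher net inclusive-fitness payoff.

Option 2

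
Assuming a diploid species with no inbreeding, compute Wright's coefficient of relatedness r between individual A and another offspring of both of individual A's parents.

Each parent–offspring link contributes a factor of 1/2, and independent paths through distinct common ancestors add.
Full sibs share both parents — two paths of length 2: r = 2·(1/2)^2 = 1/2.

0.5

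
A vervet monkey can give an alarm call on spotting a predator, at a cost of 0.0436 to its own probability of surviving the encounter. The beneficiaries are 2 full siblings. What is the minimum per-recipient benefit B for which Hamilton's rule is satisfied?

r to a full sibling = 0.5 (full sibs share both parents — two paths of length 2: r = 2·(1/2)^2 = 1/2).
Hamilton's rule with n recipients of equal r: n·r·B > C, so B > C/(n·r) = 0.0436/(2·0.5) = 0.0436.

0.0436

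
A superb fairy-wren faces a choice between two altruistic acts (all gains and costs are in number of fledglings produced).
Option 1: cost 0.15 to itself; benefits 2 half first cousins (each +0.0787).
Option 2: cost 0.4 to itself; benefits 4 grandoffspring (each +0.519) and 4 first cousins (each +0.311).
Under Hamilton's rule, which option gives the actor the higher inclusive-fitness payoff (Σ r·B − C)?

Option 2

Option 1: r to a half first cousin = 0.0625.
Option 1: Σ r·B − C = (2·0.0625·0.0787) − 0.15 = -0.1401625.
Option 2: r to a grandoffspring = 0.25.
Option 2: r to a first cousin = 0.125.
Option 2: Σ r·B − C = (4·0.25·0.519 + 4·0.125·0.311) − 0.4 = 0.2745.
Option 2 has the higher net inclusive-fitness payoff.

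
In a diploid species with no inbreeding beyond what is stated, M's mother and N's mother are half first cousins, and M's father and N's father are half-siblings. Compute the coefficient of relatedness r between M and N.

With two independent routes of shared ancestry, r is the sum of the two contributions.
M and N are related in two ways: half second cousins through their mothers (r = 1/64) and half first cousins through their fathers (r = 1/16).
r = 1/64 + 1/16 = 5/64 = 0.078125.

0.078125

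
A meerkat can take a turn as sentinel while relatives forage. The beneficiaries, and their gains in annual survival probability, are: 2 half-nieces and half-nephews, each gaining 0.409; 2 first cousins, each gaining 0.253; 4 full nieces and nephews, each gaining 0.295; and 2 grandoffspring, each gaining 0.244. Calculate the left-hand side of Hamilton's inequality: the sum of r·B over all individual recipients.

0.5825

r to a half-niece or half-nephew = 1/8 (half-aunt/uncle↔niece/nephew: one path of length 3: r = (1/2)^3 = 1/8).
r to a first cousin = 1/8 (first cousins share one grandparent pair — two paths of length 4: r = 2·(1/2)^4 = 1/8).
r to a full niece or nephew = 1/4 (full aunt/uncle↔niece/nephew: two paths of length 3 through the shared grandparent pair: r = 2·(1/2)^3 = 1/4).
r to a grandoffspring = 0.25 (two parent–offspring links: r = (1/2)^2 = 1/4).
Summing one r·B term per recipient: 2·0.125·0.409 + 2·0.125·0.253 + 4·0.25·0.295 + 2·0.25·0.244 = 0.5825.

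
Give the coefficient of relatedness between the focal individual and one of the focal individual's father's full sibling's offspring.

0.125

Each parent–offspring link contributes a factor of 1/2, and independent paths through distinct common ancestors add.
First cousins share one grandparent pair — two paths of length 4: r = 2·(1/2)^4 = 1/8.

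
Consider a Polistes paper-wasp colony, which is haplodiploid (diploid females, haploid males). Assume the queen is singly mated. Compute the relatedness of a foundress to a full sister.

Haplodiploid full sisters inherit their father's entire haploid genome identically (contributing 1/2) and on average half of their mother's contribution (1/2 · 1/2 = 1/4); r = 1/2 + 1/4 = 3/4.

0.75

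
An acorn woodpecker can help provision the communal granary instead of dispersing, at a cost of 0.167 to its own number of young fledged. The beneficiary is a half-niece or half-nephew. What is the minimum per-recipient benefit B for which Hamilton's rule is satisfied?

1.336

r to a half-niece or half-nephew = 0.125 (half-aunt/uncle↔niece/nephew: one path of length 3: r = (1/2)^3 = 1/8).
Hamilton's rule with n recipients of equal r: n·r·B > C, so B > C/(n·r) = 0.167/(1·0.125) = 1.336.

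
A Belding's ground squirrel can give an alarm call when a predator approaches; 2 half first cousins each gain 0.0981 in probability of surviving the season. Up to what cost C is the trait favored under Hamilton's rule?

r to a half first cousin = 0.0625 (half first cousins share one grandparent — one path of length 4: r = (1/2)^4 = 1/16).
Hamilton's rule: n·r·B > C, so the trait is favored while C < n·r·B = 2·0.0625·0.0981 = 0.0122625.

0.0122625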